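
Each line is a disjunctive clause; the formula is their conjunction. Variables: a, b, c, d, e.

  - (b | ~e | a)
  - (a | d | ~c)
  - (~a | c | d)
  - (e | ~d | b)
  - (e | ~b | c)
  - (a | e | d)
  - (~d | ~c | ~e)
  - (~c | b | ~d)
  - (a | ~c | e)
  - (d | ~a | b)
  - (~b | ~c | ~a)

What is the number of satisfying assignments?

Satisfying assignments:
  a=0 b=1 c=0 d=0 e=1
  a=0 b=1 c=0 d=1 e=1
  a=1 b=0 c=0 d=1 e=1
  a=1 b=1 c=0 d=1 e=1
Count: 4.

4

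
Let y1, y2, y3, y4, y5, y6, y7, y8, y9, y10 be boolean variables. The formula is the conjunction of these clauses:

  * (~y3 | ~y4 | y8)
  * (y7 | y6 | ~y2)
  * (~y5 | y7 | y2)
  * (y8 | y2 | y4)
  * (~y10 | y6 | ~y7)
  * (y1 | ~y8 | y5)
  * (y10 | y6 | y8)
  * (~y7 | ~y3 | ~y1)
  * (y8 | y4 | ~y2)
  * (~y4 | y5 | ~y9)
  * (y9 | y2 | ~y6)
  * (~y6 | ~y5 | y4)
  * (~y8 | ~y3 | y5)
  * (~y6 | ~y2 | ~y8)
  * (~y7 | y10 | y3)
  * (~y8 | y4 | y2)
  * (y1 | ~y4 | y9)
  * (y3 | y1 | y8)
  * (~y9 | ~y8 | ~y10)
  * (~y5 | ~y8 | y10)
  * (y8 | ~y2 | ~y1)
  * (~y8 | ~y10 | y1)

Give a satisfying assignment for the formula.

y1=T, y2=F, y3=F, y4=T, y5=F, y6=F, y7=F, y8=F, y9=F, y10=T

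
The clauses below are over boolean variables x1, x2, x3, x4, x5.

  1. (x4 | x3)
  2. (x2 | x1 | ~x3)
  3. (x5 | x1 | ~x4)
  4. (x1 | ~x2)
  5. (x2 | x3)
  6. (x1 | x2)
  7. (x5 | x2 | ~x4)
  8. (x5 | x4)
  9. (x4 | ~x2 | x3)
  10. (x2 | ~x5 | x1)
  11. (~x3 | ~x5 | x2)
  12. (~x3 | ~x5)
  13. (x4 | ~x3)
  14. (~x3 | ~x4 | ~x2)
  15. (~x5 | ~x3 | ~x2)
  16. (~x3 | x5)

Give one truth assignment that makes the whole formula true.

x1 = T, x2 = T, x3 = F, x4 = T, x5 = F

Pure literal: x1 appears only positively; assign x1 = True.
Branch on x2: take x2 = True.
Try x3 = False.
  then x4 is forced to True.
x5 is now unconstrained; take x5 = False.
Every clause has at least one true literal under this assignment.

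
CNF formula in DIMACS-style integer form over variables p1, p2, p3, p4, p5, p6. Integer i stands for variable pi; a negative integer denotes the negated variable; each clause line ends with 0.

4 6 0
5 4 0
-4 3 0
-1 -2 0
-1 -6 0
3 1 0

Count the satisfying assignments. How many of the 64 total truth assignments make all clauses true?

Case analysis on p1 and p4:
  p1=T, p4=T: remaining (p2,p3,p5,p6) ∈ {(F,T,F,F); (F,T,T,F)} — 2.
  p1=T, p4=F: a clause becomes empty — 0.
  p1=F, p4=T: forces p3=T; p2, p5, p6 free → 2^3 = 8.
  p1=F, p4=F: remaining (p2,p3,p5,p6) ∈ {(F,T,T,T); (T,T,T,T)} — 2.
Total: 2 + 0 + 8 + 2 = 12.

12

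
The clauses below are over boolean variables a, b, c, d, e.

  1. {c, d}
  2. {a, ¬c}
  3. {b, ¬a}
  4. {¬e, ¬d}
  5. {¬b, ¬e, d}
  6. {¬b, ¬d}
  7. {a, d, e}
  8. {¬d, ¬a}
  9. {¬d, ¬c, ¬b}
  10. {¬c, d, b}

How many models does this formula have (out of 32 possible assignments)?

2

The models are:
  a=0 b=0 c=0 d=1 e=0
  a=1 b=1 c=1 d=0 e=0
Count: 2.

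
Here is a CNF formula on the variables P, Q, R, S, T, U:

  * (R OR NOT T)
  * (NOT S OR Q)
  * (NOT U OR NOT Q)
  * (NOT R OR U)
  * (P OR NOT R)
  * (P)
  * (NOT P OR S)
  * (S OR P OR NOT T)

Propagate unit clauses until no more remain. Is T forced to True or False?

False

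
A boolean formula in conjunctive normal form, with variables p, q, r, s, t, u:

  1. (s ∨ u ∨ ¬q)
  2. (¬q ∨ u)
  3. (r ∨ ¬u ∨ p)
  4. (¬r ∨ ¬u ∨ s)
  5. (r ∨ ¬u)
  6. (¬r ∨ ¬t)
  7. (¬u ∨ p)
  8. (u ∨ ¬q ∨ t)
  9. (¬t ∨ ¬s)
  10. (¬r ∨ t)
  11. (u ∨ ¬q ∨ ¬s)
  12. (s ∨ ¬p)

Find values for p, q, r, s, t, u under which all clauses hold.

p=0, q=0, r=0, s=0, t=1, u=0

q occurs only negated in the remaining clauses — set q = False.
Set p = False and propagate.
  then u is forced to False.
Try r = False.
For the remaining variables, s = False, t = True works.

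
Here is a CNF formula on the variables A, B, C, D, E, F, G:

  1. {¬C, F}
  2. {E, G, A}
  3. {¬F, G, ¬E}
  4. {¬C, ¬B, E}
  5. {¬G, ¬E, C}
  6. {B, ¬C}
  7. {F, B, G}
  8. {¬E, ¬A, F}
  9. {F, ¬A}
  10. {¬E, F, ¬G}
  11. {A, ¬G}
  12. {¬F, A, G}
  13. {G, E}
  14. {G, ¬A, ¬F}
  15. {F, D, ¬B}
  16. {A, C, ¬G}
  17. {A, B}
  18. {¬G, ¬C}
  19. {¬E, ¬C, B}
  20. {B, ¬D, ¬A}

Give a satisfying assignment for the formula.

A = True, B = True, C = False, D = False, E = False, F = True, G = True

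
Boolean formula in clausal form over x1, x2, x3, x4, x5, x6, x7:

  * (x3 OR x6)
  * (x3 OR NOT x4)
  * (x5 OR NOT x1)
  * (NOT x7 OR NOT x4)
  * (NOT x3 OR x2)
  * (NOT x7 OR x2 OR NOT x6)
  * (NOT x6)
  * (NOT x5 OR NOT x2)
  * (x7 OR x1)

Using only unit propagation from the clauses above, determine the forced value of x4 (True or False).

False

(NOT x6) is a unit clause: x6 = False.
In (x6 OR x3), x6 is now false; x3 must hold, so x3 = True.
In (NOT x3 OR x2), NOT x3 is now false; x2 must hold, so x2 = True.
(NOT x5 OR NOT x2) with x2 = True leaves only NOT x5, so x5 = False.
(NOT x1 OR x5) with x5 = False leaves only NOT x1, so x1 = False.
(x7 OR x1): since x1 = False, the clause reduces to (x7). x7 = True.
(NOT x7 OR NOT x4): since x7 = True, the clause reduces to (NOT x4). x4 = False.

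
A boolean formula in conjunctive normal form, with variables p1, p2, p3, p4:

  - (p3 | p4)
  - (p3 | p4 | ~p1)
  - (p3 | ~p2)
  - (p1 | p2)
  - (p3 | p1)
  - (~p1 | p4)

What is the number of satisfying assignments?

5

The models are:
  p1=0 p2=1 p3=1 p4=0
  p1=0 p2=1 p3=1 p4=1
  p1=1 p2=0 p3=0 p4=1
  p1=1 p2=0 p3=1 p4=1
  p1=1 p2=1 p3=1 p4=1
That's 5 in total.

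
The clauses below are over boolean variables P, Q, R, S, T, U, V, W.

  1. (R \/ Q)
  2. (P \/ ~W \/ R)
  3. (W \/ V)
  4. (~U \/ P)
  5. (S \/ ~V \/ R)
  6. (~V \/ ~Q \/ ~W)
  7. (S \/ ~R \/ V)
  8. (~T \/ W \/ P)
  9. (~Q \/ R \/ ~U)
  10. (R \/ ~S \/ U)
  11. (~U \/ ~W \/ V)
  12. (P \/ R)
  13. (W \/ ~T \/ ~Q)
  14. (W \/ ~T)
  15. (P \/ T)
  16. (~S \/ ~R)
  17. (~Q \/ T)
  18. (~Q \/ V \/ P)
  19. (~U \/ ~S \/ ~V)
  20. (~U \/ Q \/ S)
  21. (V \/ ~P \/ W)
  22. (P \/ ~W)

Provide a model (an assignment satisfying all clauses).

P = True, Q = False, R = True, S = False, T = False, U = False, V = True, W = True

Try P = True.
Try Q = False.
  then R is forced to True.
  then S is forced to False.
  then V is forced to True.
  then U is forced to False.
The remaining clauses are satisfied by T = False, W = True.
Every clause has at least one true literal under this assignment.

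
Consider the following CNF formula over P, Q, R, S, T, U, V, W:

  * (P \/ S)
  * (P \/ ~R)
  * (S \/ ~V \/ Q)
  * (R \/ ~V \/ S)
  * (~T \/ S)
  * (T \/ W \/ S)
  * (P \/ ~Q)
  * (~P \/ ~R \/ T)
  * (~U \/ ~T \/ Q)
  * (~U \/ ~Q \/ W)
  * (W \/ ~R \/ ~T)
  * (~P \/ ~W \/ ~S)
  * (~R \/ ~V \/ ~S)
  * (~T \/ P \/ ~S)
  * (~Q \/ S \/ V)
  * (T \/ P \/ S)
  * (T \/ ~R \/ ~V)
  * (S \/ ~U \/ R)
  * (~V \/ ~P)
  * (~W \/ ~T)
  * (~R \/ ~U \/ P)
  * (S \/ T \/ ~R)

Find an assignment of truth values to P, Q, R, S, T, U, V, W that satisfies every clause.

P=T, Q=F, R=F, S=T, T=F, U=F, V=F, W=F

Check each clause:
  1. (P \/ S) — P is true.
  2. (~R \/ P) — P is true.
  3. (S \/ ~V \/ Q) — ~V is true.
  4. (~V \/ R \/ S) — ~V is true.
  5. (~T \/ S) — ~T is true.
  6. (W \/ T \/ S) — S is true.
  7. (~Q \/ P) — P is true.
  8. (~R \/ T \/ ~P) — ~R is true.
  9. (~U \/ ~T \/ Q) — ~U is true.
  10. (~U \/ W \/ ~Q) — ~U is true.
  11. (~R \/ ~T \/ W) — ~T is true.
  12. (~P \/ ~W \/ ~S) — ~W is true.
  13. (~S \/ ~V \/ ~R) — ~V is true.
  14. (~T \/ P \/ ~S) — P is true.
  15. (V \/ S \/ ~Q) — S is true.
  16. (S \/ T \/ P) — P is true.
  17. (~R \/ T \/ ~V) — ~R is true.
  18. (R \/ ~U \/ S) — ~U is true.
  19. (~V \/ ~P) — ~V is true.
  20. (~W \/ ~T) — ~W is true.
  21. (~U \/ ~R \/ P) — P is true.
  22. (S \/ T \/ ~R) — ~R is true.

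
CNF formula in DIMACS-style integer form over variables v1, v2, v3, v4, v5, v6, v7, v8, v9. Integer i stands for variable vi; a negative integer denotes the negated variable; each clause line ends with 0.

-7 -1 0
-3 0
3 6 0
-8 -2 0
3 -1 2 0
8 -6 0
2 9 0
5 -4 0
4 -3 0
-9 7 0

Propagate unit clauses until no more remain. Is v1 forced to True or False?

False

(NOT v3) stands alone — v3 = False.
From (v6 OR v3) and v3 = False: v6 = True.
(v8 OR NOT v6): since v6 = True, the clause reduces to (v8). v8 = True.
In (NOT v2 OR NOT v8), NOT v8 is now false; NOT v2 must hold, so v2 = False.
(v3 OR NOT v1 OR v2) with v2 = False, v3 = False leaves only NOT v1, so v1 = False.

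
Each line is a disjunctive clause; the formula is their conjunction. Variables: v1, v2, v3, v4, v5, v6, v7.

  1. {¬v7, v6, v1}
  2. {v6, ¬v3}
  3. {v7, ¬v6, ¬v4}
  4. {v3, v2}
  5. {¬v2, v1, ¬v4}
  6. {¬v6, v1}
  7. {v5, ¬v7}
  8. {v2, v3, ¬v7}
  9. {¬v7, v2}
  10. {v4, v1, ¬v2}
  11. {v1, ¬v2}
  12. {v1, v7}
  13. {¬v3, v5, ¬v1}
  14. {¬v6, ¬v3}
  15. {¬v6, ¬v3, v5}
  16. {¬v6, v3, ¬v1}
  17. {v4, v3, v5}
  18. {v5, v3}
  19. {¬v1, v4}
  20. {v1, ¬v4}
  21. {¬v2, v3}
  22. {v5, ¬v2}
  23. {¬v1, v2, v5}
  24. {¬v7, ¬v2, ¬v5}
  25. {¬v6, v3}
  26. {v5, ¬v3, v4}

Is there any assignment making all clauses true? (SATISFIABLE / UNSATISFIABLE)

UNSATISFIABLE

v3 = True:
  propagation gives v6=True; an empty clause results — contradiction.
v3 = False:
  propagation gives v2=True; an empty clause results — contradiction.
Every branch closes, so no satisfying assignment exists.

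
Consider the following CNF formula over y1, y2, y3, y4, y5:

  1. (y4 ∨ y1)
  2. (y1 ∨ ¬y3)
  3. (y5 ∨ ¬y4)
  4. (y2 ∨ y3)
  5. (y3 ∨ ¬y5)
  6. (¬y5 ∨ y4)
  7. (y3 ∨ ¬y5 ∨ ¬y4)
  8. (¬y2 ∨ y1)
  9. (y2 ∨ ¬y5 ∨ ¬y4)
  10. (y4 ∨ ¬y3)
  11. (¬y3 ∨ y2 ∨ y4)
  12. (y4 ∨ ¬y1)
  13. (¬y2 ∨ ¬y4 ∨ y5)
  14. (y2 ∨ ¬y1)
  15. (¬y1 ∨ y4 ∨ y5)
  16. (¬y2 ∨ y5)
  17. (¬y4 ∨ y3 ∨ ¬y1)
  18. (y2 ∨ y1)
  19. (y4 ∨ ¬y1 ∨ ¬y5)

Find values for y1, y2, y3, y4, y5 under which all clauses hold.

y1=T, y2=T, y3=T, y4=T, y5=T

Check each clause:
  1. (y1 ∨ y4) — y1 is true.
  2. (y1 ∨ ¬y3) — y1 is true.
  3. (¬y4 ∨ y5) — y5 is true.
  4. (y3 ∨ y2) — y2 is true.
  5. (y3 ∨ ¬y5) — y3 is true.
  6. (¬y5 ∨ y4) — y4 is true.
  7. (y3 ∨ ¬y4 ∨ ¬y5) — y3 is true.
  8. (¬y2 ∨ y1) — y1 is true.
  9. (¬y4 ∨ ¬y5 ∨ y2) — y2 is true.
  10. (¬y3 ∨ y4) — y4 is true.
  11. (y2 ∨ y4 ∨ ¬y3) — y2 is true.
  12. (¬y1 ∨ y4) — y4 is true.
  13. (y5 ∨ ¬y4 ∨ ¬y2) — y5 is true.
  14. (y2 ∨ ¬y1) — y2 is true.
  15. (¬y1 ∨ y4 ∨ y5) — y4 is true.
  16. (y5 ∨ ¬y2) — y5 is true.
  17. (¬y1 ∨ ¬y4 ∨ y3) — y3 is true.
  18. (y2 ∨ y1) — y1 is true.
  19. (y4 ∨ ¬y1 ∨ ¬y5) — y4 is true.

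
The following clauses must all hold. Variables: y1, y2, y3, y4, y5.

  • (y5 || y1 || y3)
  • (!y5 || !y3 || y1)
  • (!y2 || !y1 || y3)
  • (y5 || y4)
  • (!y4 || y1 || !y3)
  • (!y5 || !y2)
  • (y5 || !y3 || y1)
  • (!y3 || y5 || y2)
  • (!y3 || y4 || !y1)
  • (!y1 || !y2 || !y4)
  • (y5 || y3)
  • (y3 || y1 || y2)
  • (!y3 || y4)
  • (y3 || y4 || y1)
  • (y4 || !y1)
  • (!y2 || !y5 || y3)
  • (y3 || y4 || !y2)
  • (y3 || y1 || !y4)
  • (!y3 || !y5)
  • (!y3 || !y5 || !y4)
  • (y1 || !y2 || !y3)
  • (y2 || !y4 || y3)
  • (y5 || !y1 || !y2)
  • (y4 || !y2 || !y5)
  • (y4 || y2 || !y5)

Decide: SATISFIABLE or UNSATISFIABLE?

y3 = True:
  propagation gives y4=True, y1=True, y2=False, y5=True; an empty clause results — contradiction.
y3 = False:
  propagation gives y5=True, y2=False, y1=True, y4=True; an empty clause results — contradiction.
Every branch closes, so no satisfying assignment exists.

UNSATISFIABLE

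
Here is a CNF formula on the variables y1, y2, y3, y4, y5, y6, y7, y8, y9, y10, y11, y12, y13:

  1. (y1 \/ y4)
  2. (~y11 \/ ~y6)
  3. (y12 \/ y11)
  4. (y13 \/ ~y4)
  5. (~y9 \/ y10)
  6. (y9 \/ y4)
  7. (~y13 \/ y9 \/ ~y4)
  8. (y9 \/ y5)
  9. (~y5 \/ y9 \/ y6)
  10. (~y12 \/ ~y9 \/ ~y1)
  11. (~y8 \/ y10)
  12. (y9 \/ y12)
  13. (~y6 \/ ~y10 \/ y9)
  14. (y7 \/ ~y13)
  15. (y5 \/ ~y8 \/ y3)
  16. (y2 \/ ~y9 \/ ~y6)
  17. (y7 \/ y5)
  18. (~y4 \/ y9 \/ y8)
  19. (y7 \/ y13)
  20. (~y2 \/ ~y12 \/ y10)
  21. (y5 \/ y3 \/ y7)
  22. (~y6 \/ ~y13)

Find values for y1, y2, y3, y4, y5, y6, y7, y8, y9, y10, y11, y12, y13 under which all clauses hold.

Pure literal: y3 appears only positively; assign y3 = True.
y7 occurs only positively in the remaining clauses — set y7 = True.
Branch on y1: take y1 = False.
  then y4 is forced to True.
  then y13 is forced to True.
  then y9 is forced to True.
  then y10 is forced to True.
  then y6 is forced to False.
The remaining clauses are satisfied by y2 = False, y5 = False, y8 = True, y11 = True, y12 = False.

y1=F  y2=F  y3=T  y4=T  y5=F  y6=F  y7=T  y8=T  y9=T  y10=T  y11=T  y12=F  y13=T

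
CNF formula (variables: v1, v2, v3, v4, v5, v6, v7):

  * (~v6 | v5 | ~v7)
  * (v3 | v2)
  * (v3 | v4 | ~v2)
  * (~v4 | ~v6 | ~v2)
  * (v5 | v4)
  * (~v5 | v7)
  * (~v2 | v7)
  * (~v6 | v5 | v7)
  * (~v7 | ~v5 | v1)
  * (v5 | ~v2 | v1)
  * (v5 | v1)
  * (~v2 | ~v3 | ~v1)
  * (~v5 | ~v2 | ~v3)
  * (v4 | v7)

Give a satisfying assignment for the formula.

Branch on v1: take v1 = True.
Set v2 = False and propagate.
  then v3 is forced to True.
For the remaining variables, v4 = True, v5 = True, v6 = True, v7 = True works.

v1 = 1  v2 = 0  v3 = 1  v4 = 1  v5 = 1  v6 = 1  v7 = 1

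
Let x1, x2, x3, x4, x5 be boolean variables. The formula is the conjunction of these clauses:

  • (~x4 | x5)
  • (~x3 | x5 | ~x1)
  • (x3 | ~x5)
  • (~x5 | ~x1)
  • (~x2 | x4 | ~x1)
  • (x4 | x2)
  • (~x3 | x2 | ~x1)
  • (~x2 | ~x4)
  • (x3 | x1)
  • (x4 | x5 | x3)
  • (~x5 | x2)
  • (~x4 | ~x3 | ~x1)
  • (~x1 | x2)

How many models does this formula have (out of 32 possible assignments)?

2

The models are:
  x1=0 x2=1 x3=1 x4=0 x5=0
  x1=0 x2=1 x3=1 x4=0 x5=1
That's 2 in total.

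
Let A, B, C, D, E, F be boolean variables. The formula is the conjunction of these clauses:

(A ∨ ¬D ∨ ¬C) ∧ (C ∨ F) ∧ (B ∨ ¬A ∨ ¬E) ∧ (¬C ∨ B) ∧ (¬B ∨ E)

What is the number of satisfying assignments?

16

Split on B, then C.
  B=T, C=T: F free; 3 ways for (A,D,E) × 2^1 = 6.
  B=T, C=F: remaining (A,D,E,F) ∈ {(F,F,T,T); (F,T,T,T); (T,F,T,T); (T,T,T,T)} — 4.
  B=F, C=T: a clause becomes empty — 0.
  B=F, C=F: D free; 3 ways for (A,E,F) × 2^1 = 6.
Total: 6 + 4 + 0 + 6 = 16.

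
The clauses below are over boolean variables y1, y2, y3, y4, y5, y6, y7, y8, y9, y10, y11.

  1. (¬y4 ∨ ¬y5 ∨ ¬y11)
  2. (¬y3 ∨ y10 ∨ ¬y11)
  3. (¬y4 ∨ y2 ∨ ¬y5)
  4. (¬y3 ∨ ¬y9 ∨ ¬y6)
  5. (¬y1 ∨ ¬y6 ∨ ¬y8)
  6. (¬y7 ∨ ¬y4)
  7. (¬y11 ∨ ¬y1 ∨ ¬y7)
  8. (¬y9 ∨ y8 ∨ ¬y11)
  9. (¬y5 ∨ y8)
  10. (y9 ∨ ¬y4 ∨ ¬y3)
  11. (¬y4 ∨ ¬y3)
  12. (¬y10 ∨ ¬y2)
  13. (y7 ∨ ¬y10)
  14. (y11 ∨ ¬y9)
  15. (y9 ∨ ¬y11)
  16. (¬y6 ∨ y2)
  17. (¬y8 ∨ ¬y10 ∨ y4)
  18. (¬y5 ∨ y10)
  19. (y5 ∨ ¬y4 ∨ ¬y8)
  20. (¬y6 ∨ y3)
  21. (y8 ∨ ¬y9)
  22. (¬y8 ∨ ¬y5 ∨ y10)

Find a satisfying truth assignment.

y1=T  y2=T  y3=F  y4=F  y5=F  y6=F  y7=T  y8=F  y9=F  y10=F  y11=F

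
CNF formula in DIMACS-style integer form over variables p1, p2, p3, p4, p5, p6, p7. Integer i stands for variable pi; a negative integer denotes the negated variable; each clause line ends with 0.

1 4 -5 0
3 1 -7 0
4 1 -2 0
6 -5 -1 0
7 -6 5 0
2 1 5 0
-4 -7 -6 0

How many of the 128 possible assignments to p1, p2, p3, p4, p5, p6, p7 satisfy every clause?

45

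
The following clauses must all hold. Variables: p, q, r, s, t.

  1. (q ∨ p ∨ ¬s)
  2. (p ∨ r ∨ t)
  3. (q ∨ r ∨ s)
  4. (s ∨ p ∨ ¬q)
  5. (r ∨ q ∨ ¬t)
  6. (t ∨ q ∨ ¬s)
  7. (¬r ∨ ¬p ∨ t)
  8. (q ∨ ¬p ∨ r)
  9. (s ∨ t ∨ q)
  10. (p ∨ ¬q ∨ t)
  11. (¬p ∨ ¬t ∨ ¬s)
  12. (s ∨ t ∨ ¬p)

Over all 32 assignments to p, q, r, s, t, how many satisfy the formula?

7

Case analysis on p and q:
  p=1, q=1: remaining (r,s,t) ∈ {(0,0,1); (0,1,0); (1,0,1)} — 3.
  p=1, q=0: remaining (r,s,t) ∈ {(1,0,1)} — 1.
  p=0, q=1: remaining (r,s,t) ∈ {(0,1,1); (1,1,1)} — 2.
  p=0, q=0: remaining (r,s,t) ∈ {(1,0,1)} — 1.
Total: 3 + 1 + 2 + 1 = 7.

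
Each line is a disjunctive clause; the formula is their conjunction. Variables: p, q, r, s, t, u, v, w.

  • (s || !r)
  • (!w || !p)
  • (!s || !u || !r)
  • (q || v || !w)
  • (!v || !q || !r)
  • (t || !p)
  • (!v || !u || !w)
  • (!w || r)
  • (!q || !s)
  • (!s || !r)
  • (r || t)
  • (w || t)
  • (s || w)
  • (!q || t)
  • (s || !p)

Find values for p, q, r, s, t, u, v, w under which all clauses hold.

p=False, q=False, r=False, s=True, t=True, u=False, v=False, w=False

Check each clause:
  1. (!r || s) — s is true.
  2. (!p || !w) — !w is true.
  3. (!r || !s || !u) — !u is true.
  4. (!w || v || q) — !w is true.
  5. (!q || !r || !v) — !v is true.
  6. (t || !p) — t is true.
  7. (!w || !u || !v) — !w is true.
  8. (!w || r) — !w is true.
  9. (!s || !q) — !q is true.
  10. (!s || !r) — !r is true.
  11. (r || t) — t is true.
  12. (w || t) — t is true.
  13. (w || s) — s is true.
  14. (t || !q) — t is true.
  15. (s || !p) — s is true.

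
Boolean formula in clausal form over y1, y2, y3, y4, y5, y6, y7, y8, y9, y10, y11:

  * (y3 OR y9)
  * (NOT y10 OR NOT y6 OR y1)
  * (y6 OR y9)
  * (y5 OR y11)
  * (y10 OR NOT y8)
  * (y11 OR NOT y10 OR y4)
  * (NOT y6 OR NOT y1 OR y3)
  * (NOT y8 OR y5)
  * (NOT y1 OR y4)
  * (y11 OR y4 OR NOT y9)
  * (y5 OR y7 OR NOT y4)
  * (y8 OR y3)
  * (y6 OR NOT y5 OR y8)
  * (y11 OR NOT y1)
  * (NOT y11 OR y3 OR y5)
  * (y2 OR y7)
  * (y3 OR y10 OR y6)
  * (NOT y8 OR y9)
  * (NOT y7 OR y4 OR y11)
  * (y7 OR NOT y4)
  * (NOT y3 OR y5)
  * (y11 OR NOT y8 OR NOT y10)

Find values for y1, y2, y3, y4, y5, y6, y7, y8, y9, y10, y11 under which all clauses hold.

Pure literal: y2 appears only positively; assign y2 = True.
Branch on y1: take y1 = False.
Set y3 = True and propagate.
  then y5 is forced to True.
Set y4 = False and propagate.
The remaining clauses are satisfied by y6 = False, y7 = True, y8 = True, y9 = True, y10 = True, y11 = True.
Every clause has at least one true literal under this assignment.

y1 = F, y2 = T, y3 = T, y4 = F, y5 = T, y6 = F, y7 = T, y8 = T, y9 = T, y10 = T, y11 = T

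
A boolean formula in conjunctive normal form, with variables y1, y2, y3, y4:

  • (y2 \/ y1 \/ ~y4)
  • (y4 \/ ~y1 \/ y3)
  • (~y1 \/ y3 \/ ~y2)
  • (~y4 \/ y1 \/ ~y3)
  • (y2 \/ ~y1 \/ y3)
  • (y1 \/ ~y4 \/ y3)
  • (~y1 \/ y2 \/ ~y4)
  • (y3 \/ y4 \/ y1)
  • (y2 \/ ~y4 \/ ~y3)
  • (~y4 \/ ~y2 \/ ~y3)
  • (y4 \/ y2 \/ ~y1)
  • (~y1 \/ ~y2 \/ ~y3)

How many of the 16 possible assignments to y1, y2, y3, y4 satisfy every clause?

2

Satisfying assignments:
  y1=F y2=F y3=T y4=F
  y1=F y2=T y3=T y4=F
Count: 2.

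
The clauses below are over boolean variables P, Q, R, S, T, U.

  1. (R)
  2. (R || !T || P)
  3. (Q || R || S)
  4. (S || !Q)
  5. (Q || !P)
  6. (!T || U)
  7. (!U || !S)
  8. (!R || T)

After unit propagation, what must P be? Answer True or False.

(R) is a unit clause: R = True.
In (!R || T), !R is now false; T must hold, so T = True.
(!T || U) with T = True leaves only U, so U = True.
(!U || !S) with U = True leaves only !S, so S = False.
In (S || !Q), S is now false; !Q must hold, so Q = False.
(Q || !P) with Q = False leaves only !P, so P = False.

False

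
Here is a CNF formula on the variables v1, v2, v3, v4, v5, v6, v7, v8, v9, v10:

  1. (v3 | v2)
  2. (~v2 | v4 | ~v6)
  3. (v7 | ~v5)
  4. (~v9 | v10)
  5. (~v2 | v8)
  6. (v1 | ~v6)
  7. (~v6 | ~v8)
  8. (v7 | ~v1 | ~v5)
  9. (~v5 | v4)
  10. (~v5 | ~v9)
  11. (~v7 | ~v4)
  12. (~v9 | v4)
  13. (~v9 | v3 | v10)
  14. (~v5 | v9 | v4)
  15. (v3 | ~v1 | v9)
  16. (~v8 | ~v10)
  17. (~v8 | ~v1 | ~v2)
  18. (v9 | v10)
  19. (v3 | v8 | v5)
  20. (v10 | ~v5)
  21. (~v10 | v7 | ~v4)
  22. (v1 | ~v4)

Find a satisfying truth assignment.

v1=1, v2=0, v3=1, v4=0, v5=0, v6=1, v7=0, v8=0, v9=0, v10=1

v3 occurs only positively in the remaining clauses — set v3 = True.
Branch on v1: take v1 = True.
Set v2 = False and propagate.
Try v4 = False.
  then v5 is forced to False.
  then v9 is forced to False.
  then v10 is forced to True.
  then v8 is forced to False.
v6, v7 are now unconstrained; take v6 = True, v7 = False.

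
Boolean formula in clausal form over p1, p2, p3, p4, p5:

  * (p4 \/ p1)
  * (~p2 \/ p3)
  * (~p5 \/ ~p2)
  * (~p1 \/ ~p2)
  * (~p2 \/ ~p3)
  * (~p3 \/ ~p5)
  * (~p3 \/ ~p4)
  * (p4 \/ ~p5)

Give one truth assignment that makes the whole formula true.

p1=True, p2=False, p3=False, p4=True, p5=False

Pure literal: p2 appears only negated; assign p2 = False.
Pure literal: p5 appears only negated; assign p5 = False.
Try p1 = True.
Set p3 = False and propagate.
p4 is now unconstrained; take p4 = True.
Check each clause:
  1. (p4 \/ p1) — p1 is true.
  2. (~p2 \/ p3) — ~p2 is true.
  3. (~p2 \/ ~p5) — ~p5 is true.
  4. (~p2 \/ ~p1) — ~p2 is true.
  5. (~p2 \/ ~p3) — ~p3 is true.
  6. (~p5 \/ ~p3) — ~p5 is true.
  7. (~p4 \/ ~p3) — ~p3 is true.
  8. (~p5 \/ p4) — ~p5 is true.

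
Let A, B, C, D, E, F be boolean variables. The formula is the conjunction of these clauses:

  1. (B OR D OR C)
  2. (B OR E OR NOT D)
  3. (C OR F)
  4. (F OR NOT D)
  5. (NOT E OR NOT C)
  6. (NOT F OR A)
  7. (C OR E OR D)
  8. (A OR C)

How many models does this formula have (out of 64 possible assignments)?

Case analysis on C and D:
  C=T, D=T: remaining (A,B,E,F) ∈ {(T,T,F,T)} — 1.
  C=T, D=F: B free; 3 ways for (A,E,F) × 2^1 = 6.
  C=F, D=T: remaining (A,B,E,F) ∈ {(T,F,T,T); (T,T,F,T); (T,T,T,T)} — 3.
  C=F, D=F: remaining (A,B,E,F) ∈ {(T,T,T,T)} — 1.
Total: 1 + 6 + 3 + 1 = 11.

11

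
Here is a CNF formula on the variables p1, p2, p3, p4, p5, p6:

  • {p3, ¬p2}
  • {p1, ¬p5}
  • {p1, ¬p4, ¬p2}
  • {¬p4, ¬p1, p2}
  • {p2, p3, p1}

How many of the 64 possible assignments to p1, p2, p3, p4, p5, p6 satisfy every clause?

22

Split on p1, then p2.
  p1=1, p2=1: forces p3=1; p4, p5, p6 free → 2^3 = 8.
  p1=1, p2=0: forces p4=0; p3, p5, p6 free → 2^3 = 8.
  p1=0, p2=1: remaining (p3,p4,p5,p6) ∈ {(1,0,0,0); (1,0,0,1)} — 2.
  p1=0, p2=0: remaining (p3,p4,p5,p6) ∈ {(1,0,0,0); (1,0,0,1); (1,1,0,0); (1,1,0,1)} — 4.
Total: 8 + 8 + 2 + 4 = 22.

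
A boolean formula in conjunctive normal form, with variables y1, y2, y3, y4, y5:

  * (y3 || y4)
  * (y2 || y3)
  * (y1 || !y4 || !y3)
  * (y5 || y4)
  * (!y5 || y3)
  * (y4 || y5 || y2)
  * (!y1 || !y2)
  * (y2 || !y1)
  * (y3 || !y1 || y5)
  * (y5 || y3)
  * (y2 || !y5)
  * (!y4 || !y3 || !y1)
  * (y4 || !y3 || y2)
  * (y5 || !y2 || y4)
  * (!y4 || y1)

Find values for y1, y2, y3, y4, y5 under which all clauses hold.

y1=False  y2=True  y3=True  y4=False  y5=True

Check each clause:
  1. (y3 || y4) — y3 is true.
  2. (y3 || y2) — y2 is true.
  3. (!y3 || y1 || !y4) — !y4 is true.
  4. (y5 || y4) — y5 is true.
  5. (y3 || !y5) — y3 is true.
  6. (y4 || y2 || y5) — y2 is true.
  7. (!y1 || !y2) — !y1 is true.
  8. (y2 || !y1) — y2 is true.
  9. (!y1 || y3 || y5) — y3 is true.
  10. (y5 || y3) — y3 is true.
  11. (!y5 || y2) — y2 is true.
  12. (!y1 || !y3 || !y4) — !y4 is true.
  13. (y2 || !y3 || y4) — y2 is true.
  14. (y5 || y4 || !y2) — y5 is true.
  15. (!y4 || y1) — !y4 is true.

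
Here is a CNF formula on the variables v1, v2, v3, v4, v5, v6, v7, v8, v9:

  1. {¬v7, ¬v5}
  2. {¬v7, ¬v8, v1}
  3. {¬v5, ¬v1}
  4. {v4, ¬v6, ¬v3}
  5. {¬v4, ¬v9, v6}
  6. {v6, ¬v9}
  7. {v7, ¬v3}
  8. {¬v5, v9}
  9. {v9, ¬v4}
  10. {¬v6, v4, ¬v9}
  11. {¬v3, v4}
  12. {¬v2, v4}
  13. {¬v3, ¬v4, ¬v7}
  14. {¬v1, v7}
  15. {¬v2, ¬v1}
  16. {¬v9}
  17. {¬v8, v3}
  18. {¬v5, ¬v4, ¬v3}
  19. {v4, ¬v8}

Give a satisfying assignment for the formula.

v1=1, v2=0, v3=0, v4=0, v5=0, v6=0, v7=1, v8=0, v9=0

(¬v9) is a unit clause, so v9 = False.
Unit propagation: (¬v5) forces v5 = False.
Unit propagation: (¬v4) forces v4 = False.
(¬v3) is a unit clause, so v3 = False.
Unit propagation: (¬v2) forces v2 = False.
The clause (¬v8) is unit: v8 must be False.
Pure literal: v7 appears only positively; assign v7 = True.
v1, v6 are now unconstrained; take v1 = True, v6 = False.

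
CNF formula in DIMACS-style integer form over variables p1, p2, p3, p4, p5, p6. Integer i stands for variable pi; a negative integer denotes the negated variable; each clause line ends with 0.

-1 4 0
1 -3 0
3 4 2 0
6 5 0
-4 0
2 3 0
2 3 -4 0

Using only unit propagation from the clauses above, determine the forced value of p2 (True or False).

(NOT p4) is a unit clause: p4 = False.
(NOT p1 OR p4) with p4 = False leaves only NOT p1, so p1 = False.
In (NOT p3 OR p1), p1 is now false; NOT p3 must hold, so p3 = False.
From (p4 OR p2 OR p3) and p3 = False, p4 = False: p2 = True.

True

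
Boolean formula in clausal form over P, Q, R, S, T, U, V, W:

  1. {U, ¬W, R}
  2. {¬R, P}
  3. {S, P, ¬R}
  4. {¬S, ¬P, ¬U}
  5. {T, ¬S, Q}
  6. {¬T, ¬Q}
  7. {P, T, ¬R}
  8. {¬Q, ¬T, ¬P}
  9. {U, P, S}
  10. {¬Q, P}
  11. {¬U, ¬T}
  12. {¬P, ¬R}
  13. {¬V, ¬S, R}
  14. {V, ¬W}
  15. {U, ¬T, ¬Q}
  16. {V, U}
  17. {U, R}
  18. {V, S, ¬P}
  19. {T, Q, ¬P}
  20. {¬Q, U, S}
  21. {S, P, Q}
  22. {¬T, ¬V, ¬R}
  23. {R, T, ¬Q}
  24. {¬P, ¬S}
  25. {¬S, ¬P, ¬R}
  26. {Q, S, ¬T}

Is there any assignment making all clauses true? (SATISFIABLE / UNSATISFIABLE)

UNSATISFIABLE

P = True:
  propagation gives R=False, U=True, S=False, T=False; an empty clause results — contradiction.
P = False:
  propagation gives R=False, Q=False, U=True, T=False; an empty clause results — contradiction.
Every branch closes, so no satisfying assignment exists.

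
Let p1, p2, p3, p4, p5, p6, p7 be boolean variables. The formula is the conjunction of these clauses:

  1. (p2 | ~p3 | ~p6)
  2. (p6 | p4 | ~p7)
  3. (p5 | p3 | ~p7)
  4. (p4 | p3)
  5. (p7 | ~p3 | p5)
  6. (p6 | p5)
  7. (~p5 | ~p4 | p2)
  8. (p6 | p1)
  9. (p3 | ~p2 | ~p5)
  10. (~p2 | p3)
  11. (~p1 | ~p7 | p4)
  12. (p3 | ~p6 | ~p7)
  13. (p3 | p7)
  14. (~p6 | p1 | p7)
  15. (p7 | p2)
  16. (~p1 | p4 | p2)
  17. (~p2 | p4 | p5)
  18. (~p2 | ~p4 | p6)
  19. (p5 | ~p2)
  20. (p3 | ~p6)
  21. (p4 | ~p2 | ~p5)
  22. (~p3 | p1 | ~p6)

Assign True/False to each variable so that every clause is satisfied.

p1=True, p2=True, p3=True, p4=True, p5=True, p6=True, p7=True

Set p1 = True and propagate.
The remaining clauses are satisfied by p2 = True, p3 = True, p4 = True, p5 = True, p6 = True, p7 = True.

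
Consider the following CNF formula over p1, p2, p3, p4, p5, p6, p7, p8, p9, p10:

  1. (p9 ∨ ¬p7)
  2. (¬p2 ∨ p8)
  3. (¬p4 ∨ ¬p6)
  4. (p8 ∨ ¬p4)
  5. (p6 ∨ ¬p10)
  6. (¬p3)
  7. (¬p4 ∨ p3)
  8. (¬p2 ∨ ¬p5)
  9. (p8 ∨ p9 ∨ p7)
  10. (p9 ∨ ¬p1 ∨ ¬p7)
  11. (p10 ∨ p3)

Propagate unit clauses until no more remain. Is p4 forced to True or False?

(¬p3) stands alone — p3 = False.
From (¬p4 ∨ p3) and p3 = False: p4 = False.

False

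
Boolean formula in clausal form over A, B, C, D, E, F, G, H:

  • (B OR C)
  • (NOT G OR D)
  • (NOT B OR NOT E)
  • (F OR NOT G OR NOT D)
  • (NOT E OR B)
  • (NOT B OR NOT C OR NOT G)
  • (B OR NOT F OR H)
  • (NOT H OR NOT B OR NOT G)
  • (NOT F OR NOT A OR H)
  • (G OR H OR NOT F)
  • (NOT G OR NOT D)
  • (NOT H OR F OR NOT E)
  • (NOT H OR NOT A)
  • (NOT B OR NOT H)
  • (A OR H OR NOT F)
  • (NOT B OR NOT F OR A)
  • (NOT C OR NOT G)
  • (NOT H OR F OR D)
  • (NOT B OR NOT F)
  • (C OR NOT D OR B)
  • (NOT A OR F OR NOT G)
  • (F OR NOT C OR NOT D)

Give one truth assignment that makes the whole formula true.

E occurs only negated in the remaining clauses — set E = False.
Set A = True and propagate.
  then H is forced to False.
  then F is forced to False.
  then G is forced to False.
Set B = True and propagate.
Branch on C: take C = True.
  then D is forced to False.
Every clause has at least one true literal under this assignment.

A=T, B=T, C=T, D=F, E=F, F=F, G=F, H=F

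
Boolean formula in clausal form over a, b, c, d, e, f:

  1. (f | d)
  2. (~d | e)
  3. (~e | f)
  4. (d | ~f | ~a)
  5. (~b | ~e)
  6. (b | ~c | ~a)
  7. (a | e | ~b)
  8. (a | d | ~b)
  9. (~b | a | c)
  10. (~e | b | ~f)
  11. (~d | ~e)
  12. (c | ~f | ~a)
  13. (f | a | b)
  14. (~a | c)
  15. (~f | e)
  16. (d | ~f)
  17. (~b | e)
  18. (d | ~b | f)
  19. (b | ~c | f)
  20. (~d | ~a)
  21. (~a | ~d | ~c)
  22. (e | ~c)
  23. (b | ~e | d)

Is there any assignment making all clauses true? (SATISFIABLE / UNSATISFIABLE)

UNSATISFIABLE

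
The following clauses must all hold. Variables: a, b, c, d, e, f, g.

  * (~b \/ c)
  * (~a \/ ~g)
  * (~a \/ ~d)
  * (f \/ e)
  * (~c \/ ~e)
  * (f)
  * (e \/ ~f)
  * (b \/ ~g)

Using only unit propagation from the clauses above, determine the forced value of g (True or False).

Unit clause (f) sets f = True.
(e \/ ~f) with f = True leaves only e, so e = True.
From (~e \/ ~c) and e = True: c = False.
From (~b \/ c) and c = False: b = False.
In (~g \/ b), b is now false; ~g must hold, so g = False.

False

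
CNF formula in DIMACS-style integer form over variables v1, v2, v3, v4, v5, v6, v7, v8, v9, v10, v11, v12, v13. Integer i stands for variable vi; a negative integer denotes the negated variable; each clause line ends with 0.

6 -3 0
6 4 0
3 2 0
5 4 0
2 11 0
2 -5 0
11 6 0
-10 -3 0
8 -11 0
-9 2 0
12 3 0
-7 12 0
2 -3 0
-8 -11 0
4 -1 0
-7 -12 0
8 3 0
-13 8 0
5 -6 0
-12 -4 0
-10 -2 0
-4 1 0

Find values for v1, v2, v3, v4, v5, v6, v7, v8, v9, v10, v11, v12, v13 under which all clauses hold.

v1=False  v2=True  v3=False  v4=False  v5=True  v6=True  v7=False  v8=True  v9=True  v10=False  v11=False  v12=True  v13=True

Pure literal: v7 appears only negated; assign v7 = False.
Pure literal: v10 appears only negated; assign v10 = False.
Try v1 = False.
  then v4 is forced to False.
  then v6 is forced to True.
  then v5 is forced to True.
  then v2 is forced to True.
The remaining clauses are satisfied by v3 = False, v8 = True, v9 = True, v11 = False, v12 = True, v13 = True.
Every clause has at least one true literal under this assignment.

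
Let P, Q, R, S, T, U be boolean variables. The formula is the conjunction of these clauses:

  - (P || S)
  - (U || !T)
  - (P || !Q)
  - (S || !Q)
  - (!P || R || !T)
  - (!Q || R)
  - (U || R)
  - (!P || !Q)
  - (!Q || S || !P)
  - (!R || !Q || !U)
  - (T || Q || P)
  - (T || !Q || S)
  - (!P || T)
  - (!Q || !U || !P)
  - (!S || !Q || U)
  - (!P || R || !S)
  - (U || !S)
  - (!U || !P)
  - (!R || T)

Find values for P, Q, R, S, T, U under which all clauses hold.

P=F  Q=F  R=T  S=T  T=T  U=T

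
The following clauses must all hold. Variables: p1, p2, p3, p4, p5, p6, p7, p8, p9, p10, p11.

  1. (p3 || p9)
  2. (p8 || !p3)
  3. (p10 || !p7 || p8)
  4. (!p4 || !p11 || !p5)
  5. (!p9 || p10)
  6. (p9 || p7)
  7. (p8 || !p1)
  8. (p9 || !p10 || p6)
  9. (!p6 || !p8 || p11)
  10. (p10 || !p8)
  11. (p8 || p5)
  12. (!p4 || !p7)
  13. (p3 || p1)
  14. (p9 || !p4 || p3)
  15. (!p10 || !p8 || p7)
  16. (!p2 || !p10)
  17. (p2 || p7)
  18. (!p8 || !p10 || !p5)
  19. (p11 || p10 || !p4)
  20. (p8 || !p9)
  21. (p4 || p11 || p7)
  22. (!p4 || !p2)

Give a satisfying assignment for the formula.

p1=F, p2=F, p3=T, p4=F, p5=F, p6=T, p7=T, p8=T, p9=T, p10=T, p11=T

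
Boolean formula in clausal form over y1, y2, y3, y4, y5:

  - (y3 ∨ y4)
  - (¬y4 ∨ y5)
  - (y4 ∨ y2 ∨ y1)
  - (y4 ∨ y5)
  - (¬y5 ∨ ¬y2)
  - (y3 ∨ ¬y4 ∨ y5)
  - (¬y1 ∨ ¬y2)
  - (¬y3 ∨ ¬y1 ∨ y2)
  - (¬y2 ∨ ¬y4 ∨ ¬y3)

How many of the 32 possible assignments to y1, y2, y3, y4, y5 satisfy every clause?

3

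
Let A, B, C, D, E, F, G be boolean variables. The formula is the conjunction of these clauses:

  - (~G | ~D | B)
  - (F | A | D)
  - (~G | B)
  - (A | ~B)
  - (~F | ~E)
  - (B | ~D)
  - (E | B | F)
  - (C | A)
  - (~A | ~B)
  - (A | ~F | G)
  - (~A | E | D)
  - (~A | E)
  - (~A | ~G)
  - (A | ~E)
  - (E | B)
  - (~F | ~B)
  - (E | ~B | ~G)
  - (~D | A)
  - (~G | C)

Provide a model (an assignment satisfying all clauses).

Pure literal: C appears only positively; assign C = True.
Set A = True and propagate.
  then B is forced to False.
  then G is forced to False.
  then D is forced to False.
  then E is forced to True.
  then F is forced to False.

A=True  B=False  C=True  D=False  E=True  F=False  G=False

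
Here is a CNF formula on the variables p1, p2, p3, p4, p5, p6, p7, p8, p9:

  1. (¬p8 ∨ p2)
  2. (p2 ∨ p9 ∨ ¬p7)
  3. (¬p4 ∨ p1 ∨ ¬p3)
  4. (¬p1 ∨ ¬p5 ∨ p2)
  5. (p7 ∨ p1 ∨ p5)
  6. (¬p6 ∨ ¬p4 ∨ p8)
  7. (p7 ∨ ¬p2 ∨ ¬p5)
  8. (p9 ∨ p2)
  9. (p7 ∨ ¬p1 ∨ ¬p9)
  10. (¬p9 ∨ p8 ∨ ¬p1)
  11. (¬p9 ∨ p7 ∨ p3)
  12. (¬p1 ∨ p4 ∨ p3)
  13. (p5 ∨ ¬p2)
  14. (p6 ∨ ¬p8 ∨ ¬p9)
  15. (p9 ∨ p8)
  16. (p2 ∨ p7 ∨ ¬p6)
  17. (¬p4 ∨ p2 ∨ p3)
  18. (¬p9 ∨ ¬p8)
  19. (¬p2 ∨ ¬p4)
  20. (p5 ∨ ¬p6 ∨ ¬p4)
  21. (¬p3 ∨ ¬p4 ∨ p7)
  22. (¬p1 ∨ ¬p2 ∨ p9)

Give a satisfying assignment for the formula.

p1=False, p2=False, p3=False, p4=False, p5=True, p6=True, p7=True, p8=False, p9=True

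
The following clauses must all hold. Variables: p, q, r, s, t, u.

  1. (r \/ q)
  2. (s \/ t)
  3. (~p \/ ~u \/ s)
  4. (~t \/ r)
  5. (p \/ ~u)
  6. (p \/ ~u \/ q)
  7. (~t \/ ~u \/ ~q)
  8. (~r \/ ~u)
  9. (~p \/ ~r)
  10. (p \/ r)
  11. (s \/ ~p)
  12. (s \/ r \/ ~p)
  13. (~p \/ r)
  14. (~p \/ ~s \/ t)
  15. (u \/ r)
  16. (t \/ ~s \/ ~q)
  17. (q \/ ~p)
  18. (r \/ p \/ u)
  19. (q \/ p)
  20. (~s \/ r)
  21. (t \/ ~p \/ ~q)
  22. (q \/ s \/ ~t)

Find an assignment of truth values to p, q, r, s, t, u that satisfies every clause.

p = False, q = True, r = True, s = False, t = True, u = False

Branch on p: take p = False.
  then u is forced to False.
  then r is forced to True.
  then q is forced to True.
Try s = False.
  then t is forced to True.
Check each clause:
  1. (r \/ q) — q is true.
  2. (s \/ t) — t is true.
  3. (s \/ ~u \/ ~p) — ~u is true.
  4. (r \/ ~t) — r is true.
  5. (p \/ ~u) — ~u is true.
  6. (q \/ ~u \/ p) — ~u is true.
  7. (~q \/ ~u \/ ~t) — ~u is true.
  8. (~u \/ ~r) — ~u is true.
  9. (~r \/ ~p) — ~p is true.
  10. (p \/ r) — r is true.
  11. (~p \/ s) — ~p is true.
  12. (~p \/ s \/ r) — r is true.
  13. (r \/ ~p) — r is true.
  14. (~p \/ ~s \/ t) — ~s is true.
  15. (r \/ u) — r is true.
  16. (t \/ ~q \/ ~s) — ~s is true.
  17. (q \/ ~p) — q is true.
  18. (p \/ u \/ r) — r is true.
  19. (q \/ p) — q is true.
  20. (~s \/ r) — r is true.
  21. (~q \/ t \/ ~p) — t is true.
  22. (~t \/ q \/ s) — q is true.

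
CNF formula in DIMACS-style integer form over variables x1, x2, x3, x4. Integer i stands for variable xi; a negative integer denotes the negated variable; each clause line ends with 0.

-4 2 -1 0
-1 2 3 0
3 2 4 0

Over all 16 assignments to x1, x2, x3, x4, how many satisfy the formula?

Case analysis on x2 and x1:
  x2=1, x1=1: remaining (x3,x4) ∈ {(0,0); (0,1); (1,0); (1,1)} — 4.
  x2=1, x1=0: remaining (x3,x4) ∈ {(0,0); (0,1); (1,0); (1,1)} — 4.
  x2=0, x1=1: remaining (x3,x4) ∈ {(1,0)} — 1.
  x2=0, x1=0: remaining (x3,x4) ∈ {(0,1); (1,0); (1,1)} — 3.
Total: 4 + 4 + 1 + 3 = 12.

12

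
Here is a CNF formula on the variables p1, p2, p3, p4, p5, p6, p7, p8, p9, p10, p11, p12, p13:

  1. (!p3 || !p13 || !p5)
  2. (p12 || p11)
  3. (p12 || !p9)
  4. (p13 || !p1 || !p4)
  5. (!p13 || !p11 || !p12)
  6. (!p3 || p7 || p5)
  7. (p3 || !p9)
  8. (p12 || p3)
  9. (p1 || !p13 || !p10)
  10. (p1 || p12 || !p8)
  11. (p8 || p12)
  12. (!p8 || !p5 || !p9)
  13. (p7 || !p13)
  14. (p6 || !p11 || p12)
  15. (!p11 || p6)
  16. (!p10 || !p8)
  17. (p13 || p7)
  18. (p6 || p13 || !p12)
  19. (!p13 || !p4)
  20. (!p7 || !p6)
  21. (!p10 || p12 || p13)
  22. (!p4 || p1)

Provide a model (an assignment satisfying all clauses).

p1=1, p2=0, p3=1, p4=0, p5=0, p6=0, p7=1, p8=0, p9=1, p10=1, p11=0, p12=1, p13=1

Check each clause:
  1. (!p3 || !p5 || !p13) — !p5 is true.
  2. (p12 || p11) — p12 is true.
  3. (!p9 || p12) — p12 is true.
  4. (!p1 || !p4 || p13) — !p4 is true.
  5. (!p13 || !p12 || !p11) — !p11 is true.
  6. (p7 || p5 || !p3) — p7 is true.
  7. (!p9 || p3) — p3 is true.
  8. (p12 || p3) — p3 is true.
  9. (!p13 || p1 || !p10) — p1 is true.
  10. (p1 || p12 || !p8) — !p8 is true.
  11. (p8 || p12) — p12 is true.
  12. (!p8 || !p9 || !p5) — !p8 is true.
  13. (!p13 || p7) — p7 is true.
  14. (p6 || p12 || !p11) — p12 is true.
  15. (!p11 || p6) — !p11 is true.
  16. (!p8 || !p10) — !p8 is true.
  17. (p7 || p13) — p13 is true.
  18. (!p12 || p13 || p6) — p13 is true.
  19. (!p4 || !p13) — !p4 is true.
  20. (!p7 || !p6) — !p6 is true.
  21. (p13 || p12 || !p10) — p12 is true.
  22. (p1 || !p4) — p1 is true.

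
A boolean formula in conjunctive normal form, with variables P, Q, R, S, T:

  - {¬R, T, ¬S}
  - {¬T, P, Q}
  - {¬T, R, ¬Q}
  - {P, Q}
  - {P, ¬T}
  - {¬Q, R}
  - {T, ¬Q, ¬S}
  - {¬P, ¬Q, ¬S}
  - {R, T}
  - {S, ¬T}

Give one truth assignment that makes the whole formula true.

P=1  Q=0  R=1  S=0  T=0

Check each clause:
  1. {T, ¬R, ¬S} — ¬S is true.
  2. {¬T, Q, P} — P is true.
  3. {R, ¬T, ¬Q} — R is true.
  4. {Q, P} — P is true.
  5. {¬T, P} — P is true.
  6. {R, ¬Q} — R is true.
  7. {¬S, ¬Q, T} — ¬S is true.
  8. {¬P, ¬S, ¬Q} — ¬S is true.
  9. {T, R} — R is true.
  10. {S, ¬T} — ¬T is true.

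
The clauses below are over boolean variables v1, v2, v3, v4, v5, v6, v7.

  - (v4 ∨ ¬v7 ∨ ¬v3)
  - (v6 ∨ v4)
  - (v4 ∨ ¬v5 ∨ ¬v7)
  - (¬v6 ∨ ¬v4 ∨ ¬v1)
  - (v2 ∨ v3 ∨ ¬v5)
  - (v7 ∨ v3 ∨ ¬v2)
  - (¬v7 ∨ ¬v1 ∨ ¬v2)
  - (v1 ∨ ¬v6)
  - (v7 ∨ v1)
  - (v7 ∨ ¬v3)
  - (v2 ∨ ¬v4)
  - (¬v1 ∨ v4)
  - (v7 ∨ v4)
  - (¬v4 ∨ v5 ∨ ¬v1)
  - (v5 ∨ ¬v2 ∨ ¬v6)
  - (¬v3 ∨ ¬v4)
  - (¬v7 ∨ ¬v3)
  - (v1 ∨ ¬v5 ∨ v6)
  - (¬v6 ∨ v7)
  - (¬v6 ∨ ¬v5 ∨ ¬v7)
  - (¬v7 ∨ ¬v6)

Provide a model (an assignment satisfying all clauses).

v1 = False  v2 = True  v3 = False  v4 = True  v5 = False  v6 = False  v7 = True

Try v1 = False.
  then v6 is forced to False.
  then v4 is forced to True.
  then v7 is forced to True.
  then v2 is forced to True.
  then v3 is forced to False.
  then v5 is forced to False.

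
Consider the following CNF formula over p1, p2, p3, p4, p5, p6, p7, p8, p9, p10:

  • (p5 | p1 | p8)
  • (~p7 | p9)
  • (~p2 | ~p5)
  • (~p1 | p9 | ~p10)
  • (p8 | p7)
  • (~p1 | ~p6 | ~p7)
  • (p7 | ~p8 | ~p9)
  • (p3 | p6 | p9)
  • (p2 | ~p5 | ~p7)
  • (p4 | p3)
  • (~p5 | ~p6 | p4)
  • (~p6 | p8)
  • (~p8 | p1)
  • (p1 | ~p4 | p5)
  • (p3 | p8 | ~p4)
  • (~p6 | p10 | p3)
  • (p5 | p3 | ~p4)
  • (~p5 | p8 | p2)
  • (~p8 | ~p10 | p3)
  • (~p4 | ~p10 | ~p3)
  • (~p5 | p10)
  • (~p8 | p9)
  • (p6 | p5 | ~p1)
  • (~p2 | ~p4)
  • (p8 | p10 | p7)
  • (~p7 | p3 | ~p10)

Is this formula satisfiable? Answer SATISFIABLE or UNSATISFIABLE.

UNSATISFIABLE

p8 = True:
  propagation gives p1=True, p9=True, p7=True, p6=False; an empty clause results — contradiction.
p8 = False:
  p5 = True:
    propagation gives p2=False; an empty clause results — contradiction.
  p5 = False:
    propagation gives p1=True; an empty clause results — contradiction.
Every branch closes, so no satisfying assignment exists.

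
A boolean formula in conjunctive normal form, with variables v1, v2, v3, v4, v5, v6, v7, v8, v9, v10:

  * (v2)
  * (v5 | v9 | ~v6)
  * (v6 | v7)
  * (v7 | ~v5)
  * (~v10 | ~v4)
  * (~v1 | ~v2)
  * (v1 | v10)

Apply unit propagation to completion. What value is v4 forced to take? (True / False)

False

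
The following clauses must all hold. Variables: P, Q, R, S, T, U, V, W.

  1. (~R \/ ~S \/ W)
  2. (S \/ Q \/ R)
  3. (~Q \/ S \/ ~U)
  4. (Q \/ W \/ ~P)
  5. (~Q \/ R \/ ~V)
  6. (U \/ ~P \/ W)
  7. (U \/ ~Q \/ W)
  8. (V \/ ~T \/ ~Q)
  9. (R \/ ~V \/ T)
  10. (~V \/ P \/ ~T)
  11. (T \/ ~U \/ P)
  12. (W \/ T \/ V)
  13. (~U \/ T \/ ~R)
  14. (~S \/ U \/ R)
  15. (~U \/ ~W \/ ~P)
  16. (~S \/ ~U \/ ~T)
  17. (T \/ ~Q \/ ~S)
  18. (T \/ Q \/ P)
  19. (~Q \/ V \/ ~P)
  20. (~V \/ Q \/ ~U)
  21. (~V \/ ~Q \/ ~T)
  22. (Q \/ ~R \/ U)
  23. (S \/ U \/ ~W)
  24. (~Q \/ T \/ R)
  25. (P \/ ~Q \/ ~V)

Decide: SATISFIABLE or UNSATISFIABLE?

SATISFIABLE

Set P = False and propagate.
Try Q = False.
  then T is forced to True.
  then V is forced to False.
Try R = True.
  then U is forced to True.
  then S is forced to False.
W is now unconstrained; take W = True.
Every clause has at least one true literal under this assignment.
So P=0, Q=0, R=1, S=0, T=1, U=1, V=0, W=1 is a satisfying assignment.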